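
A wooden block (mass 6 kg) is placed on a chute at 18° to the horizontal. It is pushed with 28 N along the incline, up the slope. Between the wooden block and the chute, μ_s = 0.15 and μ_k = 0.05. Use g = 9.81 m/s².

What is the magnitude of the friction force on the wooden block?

Perpendicular to the surface, N = m g cos θ = 6·9.81·cos 18° = 55.98 N.
For equilibrium along the incline the friction force must supply f = m g sin θ − P = 18.19 − 28 = -9.811 N (positive meaning up-slope).
Maximum static friction available: μ_s N = 0.15 × 55.98 = 8.397 N.
Since |-9.811| > 8.397 N, static friction cannot hold it; the wooden block slides up the incline and kinetic friction applies: f = μ_k N = 0.05 × 55.98 = 2.8 N.

f ≈ 2.8 N (down the incline)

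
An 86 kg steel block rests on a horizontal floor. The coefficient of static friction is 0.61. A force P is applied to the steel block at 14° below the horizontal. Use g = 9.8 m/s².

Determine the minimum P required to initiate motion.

P ≈ 625 N

N = m g + P sin α (the push presses the steel block into the horizontal floor).
At impending slip, P cos α = μ_s N = μ_s (m g + P sin α).
Solving: P (cos α − μ_s sin α) = μ_s m g → P = 0.61×843/(cos 14° − 0.61 sin 14°) = 514/0.8227 = 625 N.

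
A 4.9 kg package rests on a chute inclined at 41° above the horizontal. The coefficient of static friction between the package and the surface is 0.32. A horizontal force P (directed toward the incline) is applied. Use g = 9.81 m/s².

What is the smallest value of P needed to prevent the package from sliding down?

The package tends to slide down (tan θ > μ_s), so at the point of impending slip friction acts up-slope at its limit: f = μ_s N.
Perpendicular to the incline: N = m g cos θ + P sin θ.
Along the incline: P cos θ + μ_s N = m g sin θ, i.e. P cos θ + μ_s (m g cos θ + P sin θ) = m g sin θ.
Solving, P (cos θ + μ_s sin θ) = m g (sin θ − μ_s cos θ), so P = 48.1×0.4146/0.9646 = 20.7 N.

P_min ≈ 20.7 N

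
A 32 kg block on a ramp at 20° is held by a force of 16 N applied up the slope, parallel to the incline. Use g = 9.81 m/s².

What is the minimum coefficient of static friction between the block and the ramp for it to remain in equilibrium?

μ_s,min ≈ 0.31

N = m g cos θ = 295 N.
Friction must make up the shortfall along the incline: f = m g sin θ − P = 107.4 − 16 = 91.37 N.
At the threshold f = μ_s N, so μ_s,min = 91.37/295 = 0.31.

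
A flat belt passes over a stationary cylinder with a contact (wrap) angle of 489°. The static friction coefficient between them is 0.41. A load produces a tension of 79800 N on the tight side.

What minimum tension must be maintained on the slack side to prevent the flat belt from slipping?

T_min ≈ 2410 N

Capstan equation at impending slip: T_tight/T_slack = e^{μβ}.
β = 489° = 8.535 rad; e^{μβ} = e^{0.41×8.535} = 33.09.
T_slack = T_tight / e^{μβ} = 79800 / 33.09 = 2410 N.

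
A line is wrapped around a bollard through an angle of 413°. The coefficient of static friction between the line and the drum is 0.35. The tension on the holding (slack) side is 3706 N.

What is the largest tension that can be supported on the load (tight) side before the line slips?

T_max ≈ 46200 N

At impending slip the capstan equation gives T₂/T₁ = e^{μβ} with β in radians.
β = 413° × π/180 = 7.208 rad.
e^{μβ} = e^{0.35×7.208} = 12.46.
T₂ = T₁ · e^{μβ} = 3706 × 12.46 = 46200 N.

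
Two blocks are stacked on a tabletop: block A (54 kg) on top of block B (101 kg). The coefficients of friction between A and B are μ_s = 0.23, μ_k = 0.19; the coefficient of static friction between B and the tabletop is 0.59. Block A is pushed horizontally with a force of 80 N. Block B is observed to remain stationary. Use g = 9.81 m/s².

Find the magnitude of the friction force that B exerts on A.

f ≈ 80 N

The normal force B exerts on A is simply A's weight, N₁ = 529.7 N.
Maximum static friction on A from B: μ_s N₁ = 0.23×529.7 = 121.8 N.
Since P = 80 N ≤ 121.8 N, A does not slip on B; friction on A equals P = 80 N.
By Newton's third law B feels 80 N forward from A. With B stationary, the floor's static friction on B balances it: f₂ = 80 N (well within μ_s(m_A+m_B)g = 897.1 N).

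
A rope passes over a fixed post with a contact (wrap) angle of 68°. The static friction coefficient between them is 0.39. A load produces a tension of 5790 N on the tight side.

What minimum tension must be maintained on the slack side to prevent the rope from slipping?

Capstan equation at impending slip: T_tight/T_slack = e^{μβ}.
β = 68° = 1.187 rad; e^{μβ} = e^{0.39×1.187} = 1.589.
T_slack = T_tight / e^{μβ} = 5790 / 1.589 = 3640 N.

T_min ≈ 3640 N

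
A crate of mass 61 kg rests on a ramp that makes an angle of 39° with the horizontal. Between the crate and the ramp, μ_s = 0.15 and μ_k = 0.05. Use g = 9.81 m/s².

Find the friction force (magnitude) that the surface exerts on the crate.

f ≈ 23.3 N (up the incline)

The normal reaction is N = m g cos θ = 465.1 N.
For equilibrium along the incline, friction must balance the weight component: f = m g sin θ = 376.6 N up the slope.
The static-friction ceiling is μ_s N = 0.15 × 465.1 = 69.76 N.
|376.6| exceeds 69.76 N, so the crate slips down-slope; friction is kinetic, f = μ_k N = 0.05×465.1 = 23.3 N.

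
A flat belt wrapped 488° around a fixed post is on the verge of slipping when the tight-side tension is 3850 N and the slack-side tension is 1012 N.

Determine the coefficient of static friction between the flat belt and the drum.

μ ≈ 0.157

T₂/T₁ = e^{μβ} → μ = ln(T₂/T₁)/β.
β = 488° = 8.517 rad.
μ = ln(3850/1012)/8.517 = ln(3.804)/8.517 = 0.157.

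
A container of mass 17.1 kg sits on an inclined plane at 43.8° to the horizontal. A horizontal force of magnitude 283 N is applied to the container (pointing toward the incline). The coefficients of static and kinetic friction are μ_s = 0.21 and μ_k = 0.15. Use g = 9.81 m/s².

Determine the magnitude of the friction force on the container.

f ≈ 47.5 N (down the incline)

Resolve perpendicular to the incline: N = m g cos θ + P sin θ = 17.1×9.81×cos 43.8° + 283×sin 43.8° = 317 N.
Parallel to the incline: P cos θ − m g sin θ = 204.3 − 116.1 = 88.15 N; the friction needed to balance this is 88.15 N acting down the slope.
Maximum static friction: μ_s N = 0.21 × 317 = 66.56 N.
The required 88.15 N exceeds the static limit, so the container slides up-slope and f = μ_k N = 0.15×317 = 47.5 N.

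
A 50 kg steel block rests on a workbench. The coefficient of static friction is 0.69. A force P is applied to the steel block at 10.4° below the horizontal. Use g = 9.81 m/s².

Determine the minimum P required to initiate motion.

N = m g + P sin α (the push presses the steel block into the workbench).
At impending slip, P cos α = μ_s N = μ_s (m g + P sin α).
Solving: P (cos α − μ_s sin α) = μ_s m g → P = 0.69×490/(cos 10.4° − 0.69 sin 10.4°) = 338/0.859 = 394 N.

P ≈ 394 N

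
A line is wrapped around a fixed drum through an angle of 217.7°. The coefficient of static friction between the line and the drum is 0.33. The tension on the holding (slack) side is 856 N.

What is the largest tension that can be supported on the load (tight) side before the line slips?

T_max ≈ 3000 N

At impending slip the capstan equation gives T₂/T₁ = e^{μβ} with β in radians.
β = 217.7° × π/180 = 3.8 rad.
e^{μβ} = e^{0.33×3.8} = 3.504.
T₂ = T₁ · e^{μβ} = 856 × 3.504 = 3000 N.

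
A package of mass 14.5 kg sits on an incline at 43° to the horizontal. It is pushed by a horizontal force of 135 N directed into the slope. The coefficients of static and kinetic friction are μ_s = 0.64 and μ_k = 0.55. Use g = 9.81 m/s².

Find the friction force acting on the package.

f ≈ 1.72 N (down the incline)

Resolve perpendicular to the incline: N = m g cos θ + P sin θ = 14.5×9.81×cos 43° + 135×sin 43° = 196.1 N.
Parallel to the incline: P cos θ − m g sin θ = 98.73 − 97.01 = 1.722 N; the friction needed to balance this is 1.722 N acting down the slope.
Maximum static friction: μ_s N = 0.64 × 196.1 = 125.5 N.
|f_req| = 1.722 ≤ 125.5 N → the package is in equilibrium; friction equals the required value.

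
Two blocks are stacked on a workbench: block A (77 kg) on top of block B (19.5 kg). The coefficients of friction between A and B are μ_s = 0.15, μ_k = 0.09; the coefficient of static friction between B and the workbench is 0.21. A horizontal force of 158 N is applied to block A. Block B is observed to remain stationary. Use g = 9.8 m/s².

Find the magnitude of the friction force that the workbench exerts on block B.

f ≈ 67.9 N

Normal force at the A–B interface: N₁ = m_A g = 754.6 N.
So the A–B interface can sustain at most μ_s N₁ = 113.2 N of static friction.
Since P = 158 N > 113.2 N, A slides on B; the A–B friction is kinetic: f₁ = μ_k N₁ = 0.09×754.6 = 67.9 N.
By Newton's third law B feels 67.9 N forward from A. With B stationary, the floor's static friction on B balances it: f₂ = 67.9 N (well within μ_s(m_A+m_B)g = 198.6 N).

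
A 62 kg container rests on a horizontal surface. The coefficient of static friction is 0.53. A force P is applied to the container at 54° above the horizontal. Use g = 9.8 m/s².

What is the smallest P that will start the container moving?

P ≈ 317 N

N = m g − P sin α (the pull lifts the container).
At impending slip, P cos α = μ_s N = μ_s (m g − P sin α).
Solving: P (cos α + μ_s sin α) = μ_s m g → P = 0.53×608/(cos 54° + 0.53 sin 54°) = 322/1.017 = 317 N.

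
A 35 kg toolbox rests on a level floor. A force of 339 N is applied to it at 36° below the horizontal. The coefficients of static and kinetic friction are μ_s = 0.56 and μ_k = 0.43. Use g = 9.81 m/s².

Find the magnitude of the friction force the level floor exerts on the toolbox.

f ≈ 274 N

The vertical component of P adds to the normal force: N = m g + P sin α = 343.4 + 199.3 = 542.6 N.
The horizontal driving force is P cos α = 274.3 N, so equilibrium needs friction f = 274.3 N.
μ_s N = 0.56 × 542.6 = 303.9 N.
Since 274.3 N does not exceed the limit, the toolbox stays at rest and f = 274 N.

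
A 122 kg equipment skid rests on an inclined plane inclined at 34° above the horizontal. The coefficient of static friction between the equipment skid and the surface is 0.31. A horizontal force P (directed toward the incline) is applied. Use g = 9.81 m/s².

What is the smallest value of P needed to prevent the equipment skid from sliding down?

The equipment skid tends to slide down (tan θ > μ_s), so at the point of impending slip friction acts up-slope at its limit: f = μ_s N.
Perpendicular to the incline: N = m g cos θ + P sin θ.
Along the incline: P cos θ + μ_s N = m g sin θ, i.e. P cos θ + μ_s (m g cos θ + P sin θ) = m g sin θ.
Solving, P (cos θ + μ_s sin θ) = m g (sin θ − μ_s cos θ), so P = 1200×0.3022/1.002 = 361 N.

P_min ≈ 361 N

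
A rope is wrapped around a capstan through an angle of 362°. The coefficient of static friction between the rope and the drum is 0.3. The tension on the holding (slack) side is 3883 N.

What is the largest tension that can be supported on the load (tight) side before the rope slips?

T_max ≈ 25800 N

At impending slip the capstan equation gives T₂/T₁ = e^{μβ} with β in radians.
β = 362° × π/180 = 6.318 rad.
e^{μβ} = e^{0.3×6.318} = 6.655.
T₂ = T₁ · e^{μβ} = 3883 × 6.655 = 25800 N.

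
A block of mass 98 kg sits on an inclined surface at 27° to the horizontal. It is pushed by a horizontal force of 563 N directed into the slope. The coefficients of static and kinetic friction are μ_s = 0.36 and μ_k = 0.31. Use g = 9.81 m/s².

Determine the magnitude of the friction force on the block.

Resolve perpendicular to the incline: N = m g cos θ + P sin θ = 98×9.81×cos 27° + 563×sin 27° = 1112 N.
Along the incline, the net driving force (taking up-slope positive) is P cos θ − m g sin θ = 501.6 − 436.5 = 65.18 N, so equilibrium requires friction f = -65.18 N (down-slope).
The limit of static friction is μ_s N = 400.4 N.
Since 65.18 N is within the 400.4 N limit, the block stays put and friction is exactly 65.2 N.

f ≈ 65.2 N (down the incline)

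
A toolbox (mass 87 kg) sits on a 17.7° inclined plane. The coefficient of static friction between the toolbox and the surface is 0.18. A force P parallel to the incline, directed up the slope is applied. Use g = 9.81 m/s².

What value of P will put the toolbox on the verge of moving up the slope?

P ≈ 406 N

At impending motion up the slope, friction acts down-slope at its limit: f = μ_s N.
P is parallel to the surface, so N = m g cos θ = 813 N.
Along the incline: P = m g sin θ + μ_s N = 259 + 0.18×813 = 406 N.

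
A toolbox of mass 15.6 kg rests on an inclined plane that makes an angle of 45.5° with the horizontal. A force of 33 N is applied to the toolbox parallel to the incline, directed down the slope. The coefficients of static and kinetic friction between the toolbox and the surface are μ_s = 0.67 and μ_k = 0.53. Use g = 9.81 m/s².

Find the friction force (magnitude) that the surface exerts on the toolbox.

Normal force: N = m g cos θ = 15.6 × 9.81 × cos 45.5° = 107.3 N.
The friction needed for equilibrium is m g sin θ + P = 109.2 + 33 = 142.2 N, measured positive up-slope.
The static-friction ceiling is μ_s N = 0.67 × 107.3 = 71.87 N.
Since |142.2| > 71.87 N, static friction cannot hold it; the toolbox slides down the incline and kinetic friction applies: f = μ_k N = 0.53 × 107.3 = 56.9 N.

f ≈ 56.9 N (up the incline)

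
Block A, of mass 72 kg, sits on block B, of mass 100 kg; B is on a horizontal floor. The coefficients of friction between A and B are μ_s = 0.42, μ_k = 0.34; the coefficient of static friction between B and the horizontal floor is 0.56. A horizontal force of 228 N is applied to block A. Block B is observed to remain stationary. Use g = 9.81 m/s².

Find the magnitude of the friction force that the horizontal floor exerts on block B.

The normal force B exerts on A is simply A's weight, N₁ = 706.3 N.
Maximum static friction on A from B: μ_s N₁ = 0.42×706.3 = 296.7 N.
Since P = 228 N ≤ 296.7 N, A does not slip on B; friction on A equals P = 228 N.
By Newton's third law B feels 228 N forward from A. With B stationary, the floor's static friction on B balances it: f₂ = 228 N (well within μ_s(m_A+m_B)g = 944.9 N).

f ≈ 228 N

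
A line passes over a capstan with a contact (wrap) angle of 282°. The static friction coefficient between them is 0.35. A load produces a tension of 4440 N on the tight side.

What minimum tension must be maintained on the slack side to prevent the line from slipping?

Capstan equation at impending slip: T_tight/T_slack = e^{μβ}.
β = 282° = 4.922 rad; e^{μβ} = e^{0.35×4.922} = 5.599.
T_slack = T_tight / e^{μβ} = 4440 / 5.599 = 793 N.

T_min ≈ 793 N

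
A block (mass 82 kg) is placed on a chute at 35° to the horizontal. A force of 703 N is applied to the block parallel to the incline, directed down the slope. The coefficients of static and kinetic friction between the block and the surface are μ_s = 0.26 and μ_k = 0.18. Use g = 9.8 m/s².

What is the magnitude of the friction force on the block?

The normal reaction is N = m g cos θ = 658.3 N.
The friction needed for equilibrium is m g sin θ + P = 460.9 + 703 = 1164 N, measured positive up-slope.
Static friction can supply at most μ_s N = 171.2 N.
|1164| exceeds 171.2 N, so the block slips down-slope; friction is kinetic, f = μ_k N = 0.18×658.3 = 118 N.

f ≈ 118 N (up the incline)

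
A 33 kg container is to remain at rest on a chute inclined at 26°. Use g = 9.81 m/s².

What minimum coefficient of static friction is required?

At the slip threshold m g sin θ = μ_s m g cos θ, so μ_s,min = tan θ.
μ_s,min = tan 26° = 0.488.

μ_s,min ≈ 0.488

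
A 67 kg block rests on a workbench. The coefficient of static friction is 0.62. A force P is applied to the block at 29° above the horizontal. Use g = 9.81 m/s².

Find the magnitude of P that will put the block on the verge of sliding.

P ≈ 347 N

N = m g − P sin α (the pull lifts the block).
At impending slip, P cos α = μ_s N = μ_s (m g − P sin α).
Solving: P (cos α + μ_s sin α) = μ_s m g → P = 0.62×657/(cos 29° + 0.62 sin 29°) = 408/1.175 = 347 N.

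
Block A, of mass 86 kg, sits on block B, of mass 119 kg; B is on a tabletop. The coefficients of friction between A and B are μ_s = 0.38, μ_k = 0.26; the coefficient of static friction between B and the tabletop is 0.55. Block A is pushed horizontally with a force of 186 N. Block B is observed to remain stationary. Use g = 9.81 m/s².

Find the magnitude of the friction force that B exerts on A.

Between the blocks, N₁ = m_A g = 843.7 N.
Maximum static friction on A from B: μ_s N₁ = 0.38×843.7 = 320.6 N.
P = 186 N is within that limit, so A and B move together (both at rest); the A–B friction is simply f₁ = P = 186 N.
By Newton's third law B feels 186 N forward from A. With B stationary, the floor's static friction on B balances it: f₂ = 186 N (well within μ_s(m_A+m_B)g = 1106 N).

f ≈ 186 N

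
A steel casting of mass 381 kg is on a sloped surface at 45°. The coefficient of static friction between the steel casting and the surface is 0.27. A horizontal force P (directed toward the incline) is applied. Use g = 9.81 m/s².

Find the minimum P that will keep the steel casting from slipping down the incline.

P_min ≈ 2150 N

The steel casting tends to slide down (tan θ > μ_s), so at the point of impending slip friction acts up-slope at its limit: f = μ_s N.
Perpendicular to the incline: N = m g cos θ + P sin θ.
Along the incline: P cos θ + μ_s N = m g sin θ, i.e. P cos θ + μ_s (m g cos θ + P sin θ) = m g sin θ.
Solving, P (cos θ + μ_s sin θ) = m g (sin θ − μ_s cos θ), so P = 3740×0.5162/0.898 = 2150 N.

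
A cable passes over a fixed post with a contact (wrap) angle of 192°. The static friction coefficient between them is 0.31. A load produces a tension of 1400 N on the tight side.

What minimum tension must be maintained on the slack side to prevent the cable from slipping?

Capstan equation at impending slip: T_tight/T_slack = e^{μβ}.
β = 192° = 3.351 rad; e^{μβ} = e^{0.31×3.351} = 2.826.
T_slack = T_tight / e^{μβ} = 1400 / 2.826 = 495 N.

T_min ≈ 495 N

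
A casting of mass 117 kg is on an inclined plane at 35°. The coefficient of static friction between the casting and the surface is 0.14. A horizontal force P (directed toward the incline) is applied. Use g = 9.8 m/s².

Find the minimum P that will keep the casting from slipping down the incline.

The casting tends to slide down (tan θ > μ_s), so at the point of impending slip friction acts up-slope at its limit: f = μ_s N.
Perpendicular to the incline: N = m g cos θ + P sin θ.
Along the incline: P cos θ + μ_s N = m g sin θ, i.e. P cos θ + μ_s (m g cos θ + P sin θ) = m g sin θ.
Solving, P (cos θ + μ_s sin θ) = m g (sin θ − μ_s cos θ), so P = 1150×0.4589/0.8995 = 585 N.

P_min ≈ 585 N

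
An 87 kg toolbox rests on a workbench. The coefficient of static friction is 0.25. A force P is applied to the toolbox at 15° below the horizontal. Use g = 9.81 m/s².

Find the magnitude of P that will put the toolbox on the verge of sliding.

P ≈ 237 N

N = m g + P sin α (the push presses the toolbox into the workbench).
At impending slip, P cos α = μ_s N = μ_s (m g + P sin α).
Solving: P (cos α − μ_s sin α) = μ_s m g → P = 0.25×853/(cos 15° − 0.25 sin 15°) = 213/0.9012 = 237 N.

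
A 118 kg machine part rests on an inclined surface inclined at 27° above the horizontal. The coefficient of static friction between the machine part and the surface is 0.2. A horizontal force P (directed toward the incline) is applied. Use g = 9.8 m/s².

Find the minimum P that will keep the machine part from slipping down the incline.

P_min ≈ 325 N

The machine part tends to slide down (tan θ > μ_s), so at the point of impending slip friction acts up-slope at its limit: f = μ_s N.
Perpendicular to the incline: N = m g cos θ + P sin θ.
Along the incline: P cos θ + μ_s N = m g sin θ, i.e. P cos θ + μ_s (m g cos θ + P sin θ) = m g sin θ.
Solving, P (cos θ + μ_s sin θ) = m g (sin θ − μ_s cos θ), so P = 1160×0.2758/0.9818 = 325 N.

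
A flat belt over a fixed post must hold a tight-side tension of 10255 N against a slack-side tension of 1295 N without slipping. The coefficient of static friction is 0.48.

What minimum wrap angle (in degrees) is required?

β_min ≈ 247°

T₂/T₁ = e^{μβ} → β = ln(T₂/T₁)/μ.
β = ln(10255/1295)/0.48 = 2.069/0.48 = 4.311 rad.
In degrees: β = 4.311 × 180/π = 247°.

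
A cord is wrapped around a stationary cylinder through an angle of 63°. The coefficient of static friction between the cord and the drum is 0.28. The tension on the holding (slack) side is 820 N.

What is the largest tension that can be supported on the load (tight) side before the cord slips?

At impending slip the capstan equation gives T₂/T₁ = e^{μβ} with β in radians.
β = 63° × π/180 = 1.1 rad.
e^{μβ} = e^{0.28×1.1} = 1.361.
T₂ = T₁ · e^{μβ} = 820 × 1.361 = 1120 N.

T_max ≈ 1120 N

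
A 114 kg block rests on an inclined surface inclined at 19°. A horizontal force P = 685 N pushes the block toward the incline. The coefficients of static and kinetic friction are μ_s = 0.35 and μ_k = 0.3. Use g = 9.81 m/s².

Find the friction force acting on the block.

f ≈ 284 N (down the incline)

Resolve perpendicular to the incline: N = m g cos θ + P sin θ = 114×9.81×cos 19° + 685×sin 19° = 1280 N.
Along the incline, the net driving force (taking up-slope positive) is P cos θ − m g sin θ = 647.7 − 364.1 = 283.6 N, so equilibrium requires friction f = -283.6 N (down-slope).
Maximum static friction: μ_s N = 0.35 × 1280 = 448.1 N.
|f_req| = 283.6 ≤ 448.1 N → the block is in equilibrium; friction equals the required value.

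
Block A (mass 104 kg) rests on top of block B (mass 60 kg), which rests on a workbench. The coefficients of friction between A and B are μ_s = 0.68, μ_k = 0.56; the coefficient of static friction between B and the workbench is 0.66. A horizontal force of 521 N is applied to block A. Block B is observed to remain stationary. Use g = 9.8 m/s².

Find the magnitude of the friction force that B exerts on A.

f ≈ 521 N

Normal force at the A–B interface: N₁ = m_A g = 1019 N.
Maximum static friction on A from B: μ_s N₁ = 0.68×1019 = 693.1 N.
Since P = 521 N ≤ 693.1 N, A does not slip on B; friction on A equals P = 521 N.
B experiences an equal 521 N forward from A (third law). B is in equilibrium, so the floor supplies f₂ = 521 N of static friction (limit μ_s(m_A+m_B)g = 1061 N, not exceeded).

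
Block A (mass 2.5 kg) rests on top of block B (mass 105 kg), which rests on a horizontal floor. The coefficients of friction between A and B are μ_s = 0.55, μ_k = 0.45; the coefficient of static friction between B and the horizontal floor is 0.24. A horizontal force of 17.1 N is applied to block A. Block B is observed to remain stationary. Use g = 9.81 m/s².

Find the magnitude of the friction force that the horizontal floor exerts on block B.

Normal force at the A–B interface: N₁ = m_A g = 24.53 N.
So the A–B interface can sustain at most μ_s N₁ = 13.49 N of static friction.
P = 17.1 N exceeds that limit, so A slips over B and the interface friction becomes kinetic: f₁ = μ_k N₁ = 0.45×24.53 = 11 N.
B experiences an equal 11 N forward from A (third law). B is in equilibrium, so the floor supplies f₂ = 11 N of static friction (limit μ_s(m_A+m_B)g = 253.1 N, not exceeded).

f ≈ 11 N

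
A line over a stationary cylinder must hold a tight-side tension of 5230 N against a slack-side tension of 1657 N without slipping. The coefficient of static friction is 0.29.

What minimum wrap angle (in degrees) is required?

β_min ≈ 227°

T₂/T₁ = e^{μβ} → β = ln(T₂/T₁)/μ.
β = ln(5230/1657)/0.29 = 1.149/0.29 = 3.963 rad.
In degrees: β = 3.963 × 180/π = 227°.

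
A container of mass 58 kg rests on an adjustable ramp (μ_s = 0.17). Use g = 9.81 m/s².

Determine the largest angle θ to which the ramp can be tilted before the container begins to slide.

At the slip threshold, m g sin θ = μ_s · m g cos θ, so tan θ = μ_s.
θ_max = arctan(0.17) = 9.65°.

θ_max ≈ 9.65°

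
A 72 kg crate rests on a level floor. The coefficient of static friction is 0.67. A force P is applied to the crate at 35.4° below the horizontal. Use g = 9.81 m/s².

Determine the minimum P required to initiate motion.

N = m g + P sin α (the push presses the crate into the level floor).
At impending slip, P cos α = μ_s N = μ_s (m g + P sin α).
Solving: P (cos α − μ_s sin α) = μ_s m g → P = 0.67×706/(cos 35.4° − 0.67 sin 35.4°) = 473/0.427 = 1110 N.

P ≈ 1110 N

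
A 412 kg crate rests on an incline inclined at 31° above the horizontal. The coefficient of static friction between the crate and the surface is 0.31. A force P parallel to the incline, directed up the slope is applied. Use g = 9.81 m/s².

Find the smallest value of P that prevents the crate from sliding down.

P_min ≈ 1010 N

The crate tends to slide down (tan θ > μ_s), so at the point of impending slip friction acts up-slope at its limit: f = μ_s N.
P is parallel to the surface, so N = m g cos θ = 3460 N.
Along the incline: P + μ_s N = m g sin θ, so P = 2080 − 0.31×3460 = 1010 N.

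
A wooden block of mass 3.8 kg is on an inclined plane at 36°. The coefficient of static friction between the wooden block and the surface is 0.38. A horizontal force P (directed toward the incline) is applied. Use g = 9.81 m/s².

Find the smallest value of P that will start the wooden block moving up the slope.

At impending motion up the slope, friction acts down-slope at its limit: f = μ_s N.
Perpendicular to the incline: N = m g cos θ + P sin θ.
Along the incline: P cos θ = m g sin θ + μ_s N = m g sin θ + μ_s (m g cos θ + P sin θ).
Solving, P (cos θ − μ_s sin θ) = m g (sin θ + μ_s cos θ), so P = 3.8×9.81×(sin 36° + 0.38 cos 36°)/(cos 36° − 0.38 sin 36°) = 37.3×0.8952/0.5857 = 57 N.

P ≈ 57 N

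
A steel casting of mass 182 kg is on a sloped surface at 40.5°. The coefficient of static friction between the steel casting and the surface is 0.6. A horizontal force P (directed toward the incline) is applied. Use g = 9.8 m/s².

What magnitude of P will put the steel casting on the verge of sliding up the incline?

P ≈ 5320 N

At impending motion up the slope, friction acts down-slope at its limit: f = μ_s N.
Perpendicular to the incline: N = m g cos θ + P sin θ.
Along the incline: P cos θ = m g sin θ + μ_s N = m g sin θ + μ_s (m g cos θ + P sin θ).
Solving, P (cos θ − μ_s sin θ) = m g (sin θ + μ_s cos θ), so P = 182×9.8×(sin 40.5° + 0.6 cos 40.5°)/(cos 40.5° − 0.6 sin 40.5°) = 1780×1.106/0.3707 = 5320 N.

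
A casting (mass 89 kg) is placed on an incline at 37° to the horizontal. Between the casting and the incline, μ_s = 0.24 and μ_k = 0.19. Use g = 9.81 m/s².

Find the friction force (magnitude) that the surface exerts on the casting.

Normal force: N = m g cos θ = 89 × 9.81 × cos 37° = 697.3 N.
Along the slope the weight component is m g sin θ = 525.4 N; friction must supply exactly this, acting up-slope.
The static-friction ceiling is μ_s N = 0.24 × 697.3 = 167.3 N.
|525.4| exceeds 167.3 N, so the casting slips down-slope; friction is kinetic, f = μ_k N = 0.19×697.3 = 132 N.

f ≈ 132 N (up the incline)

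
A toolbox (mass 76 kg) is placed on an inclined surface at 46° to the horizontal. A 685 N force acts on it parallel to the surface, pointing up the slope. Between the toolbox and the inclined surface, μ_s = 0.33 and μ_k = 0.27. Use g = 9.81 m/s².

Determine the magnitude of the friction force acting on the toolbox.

Perpendicular to the surface, N = m g cos θ = 76·9.81·cos 46° = 517.9 N.
For equilibrium along the incline the friction force must supply f = m g sin θ − P = 536.3 − 685 = -148.7 N (positive meaning up-slope).
Static friction can supply at most μ_s N = 170.9 N.
Since |-148.7| ≤ 170.9 N, the toolbox remains in static equilibrium and friction takes exactly the required value.

f ≈ 149 N (down the incline)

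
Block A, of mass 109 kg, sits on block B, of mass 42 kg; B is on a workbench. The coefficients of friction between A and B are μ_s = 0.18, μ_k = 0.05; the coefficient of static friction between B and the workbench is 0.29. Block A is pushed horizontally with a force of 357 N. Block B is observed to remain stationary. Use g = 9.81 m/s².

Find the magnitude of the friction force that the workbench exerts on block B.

f ≈ 53.5 N

Between the blocks, N₁ = m_A g = 1069 N.
So the A–B interface can sustain at most μ_s N₁ = 192.5 N of static friction.
P = 357 N exceeds that limit, so A slips over B and the interface friction becomes kinetic: f₁ = μ_k N₁ = 0.05×1069 = 53.5 N.
By Newton's third law B feels 53.5 N forward from A. With B stationary, the floor's static friction on B balances it: f₂ = 53.5 N (well within μ_s(m_A+m_B)g = 429.6 N).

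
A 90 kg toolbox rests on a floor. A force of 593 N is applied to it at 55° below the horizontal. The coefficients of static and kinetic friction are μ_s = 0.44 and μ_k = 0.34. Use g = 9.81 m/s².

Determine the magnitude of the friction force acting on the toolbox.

The vertical component of P adds to the normal force: N = m g + P sin α = 882.9 + 485.8 = 1369 N.
Horizontally, friction must balance P cos α = 340.1 N.
μ_s N = 0.44 × 1369 = 602.2 N.
Since 340.1 N does not exceed the limit, the toolbox stays at rest and f = 340 N.

f ≈ 340 N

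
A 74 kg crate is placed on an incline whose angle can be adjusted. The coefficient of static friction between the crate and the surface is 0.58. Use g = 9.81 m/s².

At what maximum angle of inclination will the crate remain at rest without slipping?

At the slip threshold, m g sin θ = μ_s · m g cos θ, so tan θ = μ_s.
θ_max = arctan(0.58) = 30.1°.

θ_max ≈ 30.1°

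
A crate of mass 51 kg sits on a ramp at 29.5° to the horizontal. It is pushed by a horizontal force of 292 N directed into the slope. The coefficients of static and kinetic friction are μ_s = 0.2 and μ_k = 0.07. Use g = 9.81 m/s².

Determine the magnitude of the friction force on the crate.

Normal direction: N = m g cos θ + P sin θ = 579.2 N.
Parallel to the incline: P cos θ − m g sin θ = 254.1 − 246.4 = 7.779 N; the friction needed to balance this is 7.779 N acting down the slope.
The limit of static friction is μ_s N = 115.8 N.
|f_req| = 7.779 ≤ 115.8 N → the crate is in equilibrium; friction equals the required value.

f ≈ 7.78 N (down the incline)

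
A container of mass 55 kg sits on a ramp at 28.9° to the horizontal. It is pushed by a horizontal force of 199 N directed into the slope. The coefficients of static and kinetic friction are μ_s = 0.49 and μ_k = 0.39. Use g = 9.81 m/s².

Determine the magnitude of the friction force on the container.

f ≈ 86.5 N (up the incline)

Normal direction: N = m g cos θ + P sin θ = 568.5 N.
Parallel to the incline: P cos θ − m g sin θ = 174.2 − 260.8 = -86.54 N; the friction needed to balance this is 86.54 N acting up the slope.
The limit of static friction is μ_s N = 278.6 N.
Since 86.54 N is within the 278.6 N limit, the container stays put and friction is exactly 86.5 N.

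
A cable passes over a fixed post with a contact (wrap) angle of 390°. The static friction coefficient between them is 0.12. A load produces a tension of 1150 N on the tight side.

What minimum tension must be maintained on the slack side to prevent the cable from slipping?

Capstan equation at impending slip: T_tight/T_slack = e^{μβ}.
β = 390° = 6.807 rad; e^{μβ} = e^{0.12×6.807} = 2.263.
T_slack = T_tight / e^{μβ} = 1150 / 2.263 = 508 N.

T_min ≈ 508 N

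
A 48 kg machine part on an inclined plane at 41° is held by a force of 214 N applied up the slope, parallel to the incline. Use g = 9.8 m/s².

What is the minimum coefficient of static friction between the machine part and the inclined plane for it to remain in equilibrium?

μ_s,min ≈ 0.266

N = m g cos θ = 355 N.
Friction must make up the shortfall along the incline: f = m g sin θ − P = 308.6 − 214 = 94.61 N.
At the threshold f = μ_s N, so μ_s,min = 94.61/355 = 0.266.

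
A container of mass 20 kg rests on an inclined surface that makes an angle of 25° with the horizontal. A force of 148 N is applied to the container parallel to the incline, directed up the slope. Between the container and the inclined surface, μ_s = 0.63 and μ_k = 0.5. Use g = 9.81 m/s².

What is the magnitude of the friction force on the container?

f ≈ 65.1 N (down the incline)

The normal reaction is N = m g cos θ = 177.8 N.
The friction needed for equilibrium is m g sin θ − P = 82.92 − 148 = -65.08 N, measured positive up-slope.
Maximum static friction available: μ_s N = 0.63 × 177.8 = 112 N.
Since |-65.08| ≤ 112 N, no slip — friction simply equals what equilibrium demands.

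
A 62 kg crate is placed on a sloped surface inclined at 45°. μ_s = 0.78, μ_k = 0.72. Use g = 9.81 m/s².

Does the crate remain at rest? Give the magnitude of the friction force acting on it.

f ≈ 310 N

N = m g cos θ = 430 N.
Down-slope weight component: m g sin θ = 430 N.
μ_s N = 335 N.
430 > 335 N, so it slides; kinetic friction f = μ_k N = 0.72×430 = 310 N.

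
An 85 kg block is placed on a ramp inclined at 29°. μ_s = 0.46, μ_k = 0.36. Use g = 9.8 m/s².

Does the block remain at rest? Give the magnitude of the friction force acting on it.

f ≈ 262 N

N = m g cos θ = 729 N.
Down-slope weight component: m g sin θ = 404 N.
μ_s N = 335 N.
404 > 335 N, so it slides; kinetic friction f = μ_k N = 0.36×729 = 262 N.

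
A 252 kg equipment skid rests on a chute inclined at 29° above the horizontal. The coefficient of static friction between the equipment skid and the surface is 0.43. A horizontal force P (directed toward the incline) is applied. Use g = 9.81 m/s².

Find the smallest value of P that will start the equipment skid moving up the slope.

At impending motion up the slope, friction acts down-slope at its limit: f = μ_s N.
Perpendicular to the incline: N = m g cos θ + P sin θ.
Along the incline: P cos θ = m g sin θ + μ_s N = m g sin θ + μ_s (m g cos θ + P sin θ).
Solving, P (cos θ − μ_s sin θ) = m g (sin θ + μ_s cos θ), so P = 252×9.81×(sin 29° + 0.43 cos 29°)/(cos 29° − 0.43 sin 29°) = 2470×0.8609/0.6662 = 3190 N.

P ≈ 3190 N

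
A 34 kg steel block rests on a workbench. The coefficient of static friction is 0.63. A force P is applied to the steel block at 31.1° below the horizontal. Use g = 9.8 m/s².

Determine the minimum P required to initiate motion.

P ≈ 395 N

N = m g + P sin α (the push presses the steel block into the workbench).
At impending slip, P cos α = μ_s N = μ_s (m g + P sin α).
Solving: P (cos α − μ_s sin α) = μ_s m g → P = 0.63×333/(cos 31.1° − 0.63 sin 31.1°) = 210/0.5309 = 395 N.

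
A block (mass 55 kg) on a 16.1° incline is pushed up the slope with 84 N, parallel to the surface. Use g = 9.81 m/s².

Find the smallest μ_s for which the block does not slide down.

N = m g cos θ = 518.4 N.
Friction must make up the shortfall along the incline: f = m g sin θ − P = 149.6 − 84 = 65.63 N.
At the threshold f = μ_s N, so μ_s,min = 65.63/518.4 = 0.127.

μ_s,min ≈ 0.127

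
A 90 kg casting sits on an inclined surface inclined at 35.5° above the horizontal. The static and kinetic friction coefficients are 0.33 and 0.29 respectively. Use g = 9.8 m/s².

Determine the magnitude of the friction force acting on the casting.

f ≈ 208 N (up the incline)

Normal force: N = m g cos θ = 90 × 9.8 × cos 35.5° = 718 N.
Along the slope the weight component is m g sin θ = 512.2 N; friction must supply exactly this, acting up-slope.
Maximum static friction available: μ_s N = 0.33 × 718 = 237 N.
|512.2| exceeds 237 N, so the casting slips down-slope; friction is kinetic, f = μ_k N = 0.29×718 = 208 N.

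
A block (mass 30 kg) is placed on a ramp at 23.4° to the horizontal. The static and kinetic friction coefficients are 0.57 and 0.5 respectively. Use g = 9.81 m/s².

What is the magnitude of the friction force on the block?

f ≈ 117 N (up the incline)

The normal reaction is N = m g cos θ = 270.1 N.
For equilibrium along the incline, friction must balance the weight component: f = m g sin θ = 116.9 N up the slope.
Maximum static friction available: μ_s N = 0.57 × 270.1 = 154 N.
Since |116.9| ≤ 154 N, the block remains in static equilibrium and friction takes exactly the required value.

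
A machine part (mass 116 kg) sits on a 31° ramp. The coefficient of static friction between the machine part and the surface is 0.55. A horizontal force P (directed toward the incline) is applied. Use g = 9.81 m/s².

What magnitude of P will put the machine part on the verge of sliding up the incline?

P ≈ 1960 N

At impending motion up the slope, friction acts down-slope at its limit: f = μ_s N.
Perpendicular to the incline: N = m g cos θ + P sin θ.
Along the incline: P cos θ = m g sin θ + μ_s N = m g sin θ + μ_s (m g cos θ + P sin θ).
Solving, P (cos θ − μ_s sin θ) = m g (sin θ + μ_s cos θ), so P = 116×9.81×(sin 31° + 0.55 cos 31°)/(cos 31° − 0.55 sin 31°) = 1140×0.9865/0.5739 = 1960 N.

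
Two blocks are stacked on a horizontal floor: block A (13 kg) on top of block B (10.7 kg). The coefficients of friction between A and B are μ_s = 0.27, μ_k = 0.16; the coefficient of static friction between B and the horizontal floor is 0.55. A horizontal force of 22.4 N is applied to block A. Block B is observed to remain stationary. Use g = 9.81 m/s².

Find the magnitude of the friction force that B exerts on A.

Between the blocks, N₁ = m_A g = 127.5 N.
Maximum static friction on A from B: μ_s N₁ = 0.27×127.5 = 34.43 N.
P = 22.4 N is within that limit, so A and B move together (both at rest); the A–B friction is simply f₁ = P = 22.4 N.
B experiences an equal 22.4 N forward from A (third law). B is in equilibrium, so the floor supplies f₂ = 22.4 N of static friction (limit μ_s(m_A+m_B)g = 127.9 N, not exceeded).

f ≈ 22.4 N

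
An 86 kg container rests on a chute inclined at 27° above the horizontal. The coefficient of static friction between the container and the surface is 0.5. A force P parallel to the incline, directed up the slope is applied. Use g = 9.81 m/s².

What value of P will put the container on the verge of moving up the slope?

P ≈ 759 N

At impending motion up the slope, friction acts down-slope at its limit: f = μ_s N.
P is parallel to the surface, so N = m g cos θ = 752 N.
Along the incline: P = m g sin θ + μ_s N = 383 + 0.5×752 = 759 N.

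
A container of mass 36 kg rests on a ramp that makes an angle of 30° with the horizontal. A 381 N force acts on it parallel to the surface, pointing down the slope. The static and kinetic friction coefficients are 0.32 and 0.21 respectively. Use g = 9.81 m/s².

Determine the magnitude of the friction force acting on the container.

f ≈ 64.2 N (up the incline)

The normal reaction is N = m g cos θ = 305.8 N.
Parallel to the incline, ΣF = 0 gives f = m g sin θ + P = 176.6 + 381 = 557.6 N (up-slope positive).
Static friction can supply at most μ_s N = 97.87 N.
Since |557.6| > 97.87 N, static friction cannot hold it; the container slides down the incline and kinetic friction applies: f = μ_k N = 0.21 × 305.8 = 64.2 N.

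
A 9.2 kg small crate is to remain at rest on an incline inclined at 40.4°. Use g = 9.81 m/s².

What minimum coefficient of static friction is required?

At the slip threshold m g sin θ = μ_s m g cos θ, so μ_s,min = tan θ.
μ_s,min = tan 40.4° = 0.851.

μ_s,min ≈ 0.851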